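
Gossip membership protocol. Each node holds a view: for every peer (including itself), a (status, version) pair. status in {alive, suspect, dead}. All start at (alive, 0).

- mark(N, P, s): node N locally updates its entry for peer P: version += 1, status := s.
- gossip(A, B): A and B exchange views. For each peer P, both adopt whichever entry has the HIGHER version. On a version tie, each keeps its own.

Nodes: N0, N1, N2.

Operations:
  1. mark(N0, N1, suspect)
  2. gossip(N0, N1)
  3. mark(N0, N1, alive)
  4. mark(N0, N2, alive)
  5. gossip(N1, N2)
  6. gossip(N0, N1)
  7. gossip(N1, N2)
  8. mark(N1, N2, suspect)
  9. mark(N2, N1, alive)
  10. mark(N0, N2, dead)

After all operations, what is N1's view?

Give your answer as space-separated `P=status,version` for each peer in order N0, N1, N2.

Op 1: N0 marks N1=suspect -> (suspect,v1)
Op 2: gossip N0<->N1 -> N0.N0=(alive,v0) N0.N1=(suspect,v1) N0.N2=(alive,v0) | N1.N0=(alive,v0) N1.N1=(suspect,v1) N1.N2=(alive,v0)
Op 3: N0 marks N1=alive -> (alive,v2)
Op 4: N0 marks N2=alive -> (alive,v1)
Op 5: gossip N1<->N2 -> N1.N0=(alive,v0) N1.N1=(suspect,v1) N1.N2=(alive,v0) | N2.N0=(alive,v0) N2.N1=(suspect,v1) N2.N2=(alive,v0)
Op 6: gossip N0<->N1 -> N0.N0=(alive,v0) N0.N1=(alive,v2) N0.N2=(alive,v1) | N1.N0=(alive,v0) N1.N1=(alive,v2) N1.N2=(alive,v1)
Op 7: gossip N1<->N2 -> N1.N0=(alive,v0) N1.N1=(alive,v2) N1.N2=(alive,v1) | N2.N0=(alive,v0) N2.N1=(alive,v2) N2.N2=(alive,v1)
Op 8: N1 marks N2=suspect -> (suspect,v2)
Op 9: N2 marks N1=alive -> (alive,v3)
Op 10: N0 marks N2=dead -> (dead,v2)

Answer: N0=alive,0 N1=alive,2 N2=suspect,2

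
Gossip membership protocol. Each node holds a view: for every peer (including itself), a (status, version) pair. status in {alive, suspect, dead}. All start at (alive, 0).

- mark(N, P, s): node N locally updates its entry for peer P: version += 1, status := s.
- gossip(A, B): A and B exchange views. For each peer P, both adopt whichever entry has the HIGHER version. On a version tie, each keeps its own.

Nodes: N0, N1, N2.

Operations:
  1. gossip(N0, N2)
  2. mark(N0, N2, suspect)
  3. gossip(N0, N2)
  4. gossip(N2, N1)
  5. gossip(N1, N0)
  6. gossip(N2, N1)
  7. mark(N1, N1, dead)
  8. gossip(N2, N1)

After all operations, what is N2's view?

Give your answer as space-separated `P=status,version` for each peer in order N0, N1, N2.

Op 1: gossip N0<->N2 -> N0.N0=(alive,v0) N0.N1=(alive,v0) N0.N2=(alive,v0) | N2.N0=(alive,v0) N2.N1=(alive,v0) N2.N2=(alive,v0)
Op 2: N0 marks N2=suspect -> (suspect,v1)
Op 3: gossip N0<->N2 -> N0.N0=(alive,v0) N0.N1=(alive,v0) N0.N2=(suspect,v1) | N2.N0=(alive,v0) N2.N1=(alive,v0) N2.N2=(suspect,v1)
Op 4: gossip N2<->N1 -> N2.N0=(alive,v0) N2.N1=(alive,v0) N2.N2=(suspect,v1) | N1.N0=(alive,v0) N1.N1=(alive,v0) N1.N2=(suspect,v1)
Op 5: gossip N1<->N0 -> N1.N0=(alive,v0) N1.N1=(alive,v0) N1.N2=(suspect,v1) | N0.N0=(alive,v0) N0.N1=(alive,v0) N0.N2=(suspect,v1)
Op 6: gossip N2<->N1 -> N2.N0=(alive,v0) N2.N1=(alive,v0) N2.N2=(suspect,v1) | N1.N0=(alive,v0) N1.N1=(alive,v0) N1.N2=(suspect,v1)
Op 7: N1 marks N1=dead -> (dead,v1)
Op 8: gossip N2<->N1 -> N2.N0=(alive,v0) N2.N1=(dead,v1) N2.N2=(suspect,v1) | N1.N0=(alive,v0) N1.N1=(dead,v1) N1.N2=(suspect,v1)

Answer: N0=alive,0 N1=dead,1 N2=suspect,1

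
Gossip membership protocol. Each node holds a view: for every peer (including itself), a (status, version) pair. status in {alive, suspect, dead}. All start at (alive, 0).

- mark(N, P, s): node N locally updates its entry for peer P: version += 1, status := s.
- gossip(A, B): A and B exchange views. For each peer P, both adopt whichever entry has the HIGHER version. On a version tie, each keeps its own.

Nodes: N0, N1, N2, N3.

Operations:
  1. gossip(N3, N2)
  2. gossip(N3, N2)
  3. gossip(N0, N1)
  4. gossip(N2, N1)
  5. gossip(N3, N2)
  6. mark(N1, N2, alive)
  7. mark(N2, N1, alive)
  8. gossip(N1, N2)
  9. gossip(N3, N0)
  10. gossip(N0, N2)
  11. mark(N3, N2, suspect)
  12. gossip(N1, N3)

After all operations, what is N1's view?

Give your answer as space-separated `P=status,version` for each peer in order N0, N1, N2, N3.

Answer: N0=alive,0 N1=alive,1 N2=alive,1 N3=alive,0

Derivation:
Op 1: gossip N3<->N2 -> N3.N0=(alive,v0) N3.N1=(alive,v0) N3.N2=(alive,v0) N3.N3=(alive,v0) | N2.N0=(alive,v0) N2.N1=(alive,v0) N2.N2=(alive,v0) N2.N3=(alive,v0)
Op 2: gossip N3<->N2 -> N3.N0=(alive,v0) N3.N1=(alive,v0) N3.N2=(alive,v0) N3.N3=(alive,v0) | N2.N0=(alive,v0) N2.N1=(alive,v0) N2.N2=(alive,v0) N2.N3=(alive,v0)
Op 3: gossip N0<->N1 -> N0.N0=(alive,v0) N0.N1=(alive,v0) N0.N2=(alive,v0) N0.N3=(alive,v0) | N1.N0=(alive,v0) N1.N1=(alive,v0) N1.N2=(alive,v0) N1.N3=(alive,v0)
Op 4: gossip N2<->N1 -> N2.N0=(alive,v0) N2.N1=(alive,v0) N2.N2=(alive,v0) N2.N3=(alive,v0) | N1.N0=(alive,v0) N1.N1=(alive,v0) N1.N2=(alive,v0) N1.N3=(alive,v0)
Op 5: gossip N3<->N2 -> N3.N0=(alive,v0) N3.N1=(alive,v0) N3.N2=(alive,v0) N3.N3=(alive,v0) | N2.N0=(alive,v0) N2.N1=(alive,v0) N2.N2=(alive,v0) N2.N3=(alive,v0)
Op 6: N1 marks N2=alive -> (alive,v1)
Op 7: N2 marks N1=alive -> (alive,v1)
Op 8: gossip N1<->N2 -> N1.N0=(alive,v0) N1.N1=(alive,v1) N1.N2=(alive,v1) N1.N3=(alive,v0) | N2.N0=(alive,v0) N2.N1=(alive,v1) N2.N2=(alive,v1) N2.N3=(alive,v0)
Op 9: gossip N3<->N0 -> N3.N0=(alive,v0) N3.N1=(alive,v0) N3.N2=(alive,v0) N3.N3=(alive,v0) | N0.N0=(alive,v0) N0.N1=(alive,v0) N0.N2=(alive,v0) N0.N3=(alive,v0)
Op 10: gossip N0<->N2 -> N0.N0=(alive,v0) N0.N1=(alive,v1) N0.N2=(alive,v1) N0.N3=(alive,v0) | N2.N0=(alive,v0) N2.N1=(alive,v1) N2.N2=(alive,v1) N2.N3=(alive,v0)
Op 11: N3 marks N2=suspect -> (suspect,v1)
Op 12: gossip N1<->N3 -> N1.N0=(alive,v0) N1.N1=(alive,v1) N1.N2=(alive,v1) N1.N3=(alive,v0) | N3.N0=(alive,v0) N3.N1=(alive,v1) N3.N2=(suspect,v1) N3.N3=(alive,v0)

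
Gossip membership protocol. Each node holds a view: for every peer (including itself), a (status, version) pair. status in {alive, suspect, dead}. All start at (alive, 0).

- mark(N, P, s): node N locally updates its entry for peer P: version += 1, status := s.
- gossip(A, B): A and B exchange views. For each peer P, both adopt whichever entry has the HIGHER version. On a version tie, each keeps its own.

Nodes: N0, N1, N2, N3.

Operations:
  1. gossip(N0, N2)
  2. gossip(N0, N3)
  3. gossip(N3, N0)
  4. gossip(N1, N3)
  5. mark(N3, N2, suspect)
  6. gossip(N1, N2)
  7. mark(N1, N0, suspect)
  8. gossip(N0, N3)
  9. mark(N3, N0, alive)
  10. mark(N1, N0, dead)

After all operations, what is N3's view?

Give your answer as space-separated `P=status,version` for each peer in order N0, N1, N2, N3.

Op 1: gossip N0<->N2 -> N0.N0=(alive,v0) N0.N1=(alive,v0) N0.N2=(alive,v0) N0.N3=(alive,v0) | N2.N0=(alive,v0) N2.N1=(alive,v0) N2.N2=(alive,v0) N2.N3=(alive,v0)
Op 2: gossip N0<->N3 -> N0.N0=(alive,v0) N0.N1=(alive,v0) N0.N2=(alive,v0) N0.N3=(alive,v0) | N3.N0=(alive,v0) N3.N1=(alive,v0) N3.N2=(alive,v0) N3.N3=(alive,v0)
Op 3: gossip N3<->N0 -> N3.N0=(alive,v0) N3.N1=(alive,v0) N3.N2=(alive,v0) N3.N3=(alive,v0) | N0.N0=(alive,v0) N0.N1=(alive,v0) N0.N2=(alive,v0) N0.N3=(alive,v0)
Op 4: gossip N1<->N3 -> N1.N0=(alive,v0) N1.N1=(alive,v0) N1.N2=(alive,v0) N1.N3=(alive,v0) | N3.N0=(alive,v0) N3.N1=(alive,v0) N3.N2=(alive,v0) N3.N3=(alive,v0)
Op 5: N3 marks N2=suspect -> (suspect,v1)
Op 6: gossip N1<->N2 -> N1.N0=(alive,v0) N1.N1=(alive,v0) N1.N2=(alive,v0) N1.N3=(alive,v0) | N2.N0=(alive,v0) N2.N1=(alive,v0) N2.N2=(alive,v0) N2.N3=(alive,v0)
Op 7: N1 marks N0=suspect -> (suspect,v1)
Op 8: gossip N0<->N3 -> N0.N0=(alive,v0) N0.N1=(alive,v0) N0.N2=(suspect,v1) N0.N3=(alive,v0) | N3.N0=(alive,v0) N3.N1=(alive,v0) N3.N2=(suspect,v1) N3.N3=(alive,v0)
Op 9: N3 marks N0=alive -> (alive,v1)
Op 10: N1 marks N0=dead -> (dead,v2)

Answer: N0=alive,1 N1=alive,0 N2=suspect,1 N3=alive,0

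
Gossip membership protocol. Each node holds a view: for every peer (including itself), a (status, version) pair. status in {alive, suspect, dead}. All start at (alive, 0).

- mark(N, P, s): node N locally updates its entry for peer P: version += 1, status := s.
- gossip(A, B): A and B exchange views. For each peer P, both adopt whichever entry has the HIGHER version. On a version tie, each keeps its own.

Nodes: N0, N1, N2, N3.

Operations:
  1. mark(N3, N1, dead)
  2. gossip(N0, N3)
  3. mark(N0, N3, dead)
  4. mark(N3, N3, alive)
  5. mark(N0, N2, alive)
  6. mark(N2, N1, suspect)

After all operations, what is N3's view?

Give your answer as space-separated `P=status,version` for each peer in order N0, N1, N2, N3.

Op 1: N3 marks N1=dead -> (dead,v1)
Op 2: gossip N0<->N3 -> N0.N0=(alive,v0) N0.N1=(dead,v1) N0.N2=(alive,v0) N0.N3=(alive,v0) | N3.N0=(alive,v0) N3.N1=(dead,v1) N3.N2=(alive,v0) N3.N3=(alive,v0)
Op 3: N0 marks N3=dead -> (dead,v1)
Op 4: N3 marks N3=alive -> (alive,v1)
Op 5: N0 marks N2=alive -> (alive,v1)
Op 6: N2 marks N1=suspect -> (suspect,v1)

Answer: N0=alive,0 N1=dead,1 N2=alive,0 N3=alive,1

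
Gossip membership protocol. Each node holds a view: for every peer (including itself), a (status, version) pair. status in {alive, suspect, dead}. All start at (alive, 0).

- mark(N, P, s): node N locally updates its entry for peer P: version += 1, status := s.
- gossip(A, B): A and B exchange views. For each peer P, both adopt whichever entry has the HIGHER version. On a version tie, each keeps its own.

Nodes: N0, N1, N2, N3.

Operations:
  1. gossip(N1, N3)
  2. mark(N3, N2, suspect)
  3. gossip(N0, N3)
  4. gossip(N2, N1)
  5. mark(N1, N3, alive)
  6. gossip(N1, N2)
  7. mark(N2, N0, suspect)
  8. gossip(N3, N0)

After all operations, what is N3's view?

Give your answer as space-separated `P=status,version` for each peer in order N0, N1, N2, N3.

Answer: N0=alive,0 N1=alive,0 N2=suspect,1 N3=alive,0

Derivation:
Op 1: gossip N1<->N3 -> N1.N0=(alive,v0) N1.N1=(alive,v0) N1.N2=(alive,v0) N1.N3=(alive,v0) | N3.N0=(alive,v0) N3.N1=(alive,v0) N3.N2=(alive,v0) N3.N3=(alive,v0)
Op 2: N3 marks N2=suspect -> (suspect,v1)
Op 3: gossip N0<->N3 -> N0.N0=(alive,v0) N0.N1=(alive,v0) N0.N2=(suspect,v1) N0.N3=(alive,v0) | N3.N0=(alive,v0) N3.N1=(alive,v0) N3.N2=(suspect,v1) N3.N3=(alive,v0)
Op 4: gossip N2<->N1 -> N2.N0=(alive,v0) N2.N1=(alive,v0) N2.N2=(alive,v0) N2.N3=(alive,v0) | N1.N0=(alive,v0) N1.N1=(alive,v0) N1.N2=(alive,v0) N1.N3=(alive,v0)
Op 5: N1 marks N3=alive -> (alive,v1)
Op 6: gossip N1<->N2 -> N1.N0=(alive,v0) N1.N1=(alive,v0) N1.N2=(alive,v0) N1.N3=(alive,v1) | N2.N0=(alive,v0) N2.N1=(alive,v0) N2.N2=(alive,v0) N2.N3=(alive,v1)
Op 7: N2 marks N0=suspect -> (suspect,v1)
Op 8: gossip N3<->N0 -> N3.N0=(alive,v0) N3.N1=(alive,v0) N3.N2=(suspect,v1) N3.N3=(alive,v0) | N0.N0=(alive,v0) N0.N1=(alive,v0) N0.N2=(suspect,v1) N0.N3=(alive,v0)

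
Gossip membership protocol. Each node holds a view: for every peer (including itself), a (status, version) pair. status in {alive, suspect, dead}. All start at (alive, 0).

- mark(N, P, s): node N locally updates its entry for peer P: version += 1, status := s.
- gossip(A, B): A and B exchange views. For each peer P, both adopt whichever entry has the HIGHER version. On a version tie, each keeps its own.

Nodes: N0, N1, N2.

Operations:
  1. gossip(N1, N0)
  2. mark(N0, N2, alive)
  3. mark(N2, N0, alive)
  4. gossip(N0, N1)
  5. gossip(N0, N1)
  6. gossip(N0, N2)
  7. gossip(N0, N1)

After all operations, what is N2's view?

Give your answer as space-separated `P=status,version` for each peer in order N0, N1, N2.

Answer: N0=alive,1 N1=alive,0 N2=alive,1

Derivation:
Op 1: gossip N1<->N0 -> N1.N0=(alive,v0) N1.N1=(alive,v0) N1.N2=(alive,v0) | N0.N0=(alive,v0) N0.N1=(alive,v0) N0.N2=(alive,v0)
Op 2: N0 marks N2=alive -> (alive,v1)
Op 3: N2 marks N0=alive -> (alive,v1)
Op 4: gossip N0<->N1 -> N0.N0=(alive,v0) N0.N1=(alive,v0) N0.N2=(alive,v1) | N1.N0=(alive,v0) N1.N1=(alive,v0) N1.N2=(alive,v1)
Op 5: gossip N0<->N1 -> N0.N0=(alive,v0) N0.N1=(alive,v0) N0.N2=(alive,v1) | N1.N0=(alive,v0) N1.N1=(alive,v0) N1.N2=(alive,v1)
Op 6: gossip N0<->N2 -> N0.N0=(alive,v1) N0.N1=(alive,v0) N0.N2=(alive,v1) | N2.N0=(alive,v1) N2.N1=(alive,v0) N2.N2=(alive,v1)
Op 7: gossip N0<->N1 -> N0.N0=(alive,v1) N0.N1=(alive,v0) N0.N2=(alive,v1) | N1.N0=(alive,v1) N1.N1=(alive,v0) N1.N2=(alive,v1)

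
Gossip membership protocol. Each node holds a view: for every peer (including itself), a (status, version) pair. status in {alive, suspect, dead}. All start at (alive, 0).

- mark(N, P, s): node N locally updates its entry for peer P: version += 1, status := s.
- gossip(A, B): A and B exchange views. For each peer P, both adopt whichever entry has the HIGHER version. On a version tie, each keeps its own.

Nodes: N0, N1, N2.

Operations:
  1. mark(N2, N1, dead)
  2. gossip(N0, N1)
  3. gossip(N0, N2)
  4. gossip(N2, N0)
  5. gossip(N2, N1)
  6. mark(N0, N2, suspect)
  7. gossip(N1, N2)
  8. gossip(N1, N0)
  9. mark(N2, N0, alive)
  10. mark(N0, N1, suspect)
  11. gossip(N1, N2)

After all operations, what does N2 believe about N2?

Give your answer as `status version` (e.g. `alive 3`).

Op 1: N2 marks N1=dead -> (dead,v1)
Op 2: gossip N0<->N1 -> N0.N0=(alive,v0) N0.N1=(alive,v0) N0.N2=(alive,v0) | N1.N0=(alive,v0) N1.N1=(alive,v0) N1.N2=(alive,v0)
Op 3: gossip N0<->N2 -> N0.N0=(alive,v0) N0.N1=(dead,v1) N0.N2=(alive,v0) | N2.N0=(alive,v0) N2.N1=(dead,v1) N2.N2=(alive,v0)
Op 4: gossip N2<->N0 -> N2.N0=(alive,v0) N2.N1=(dead,v1) N2.N2=(alive,v0) | N0.N0=(alive,v0) N0.N1=(dead,v1) N0.N2=(alive,v0)
Op 5: gossip N2<->N1 -> N2.N0=(alive,v0) N2.N1=(dead,v1) N2.N2=(alive,v0) | N1.N0=(alive,v0) N1.N1=(dead,v1) N1.N2=(alive,v0)
Op 6: N0 marks N2=suspect -> (suspect,v1)
Op 7: gossip N1<->N2 -> N1.N0=(alive,v0) N1.N1=(dead,v1) N1.N2=(alive,v0) | N2.N0=(alive,v0) N2.N1=(dead,v1) N2.N2=(alive,v0)
Op 8: gossip N1<->N0 -> N1.N0=(alive,v0) N1.N1=(dead,v1) N1.N2=(suspect,v1) | N0.N0=(alive,v0) N0.N1=(dead,v1) N0.N2=(suspect,v1)
Op 9: N2 marks N0=alive -> (alive,v1)
Op 10: N0 marks N1=suspect -> (suspect,v2)
Op 11: gossip N1<->N2 -> N1.N0=(alive,v1) N1.N1=(dead,v1) N1.N2=(suspect,v1) | N2.N0=(alive,v1) N2.N1=(dead,v1) N2.N2=(suspect,v1)

Answer: suspect 1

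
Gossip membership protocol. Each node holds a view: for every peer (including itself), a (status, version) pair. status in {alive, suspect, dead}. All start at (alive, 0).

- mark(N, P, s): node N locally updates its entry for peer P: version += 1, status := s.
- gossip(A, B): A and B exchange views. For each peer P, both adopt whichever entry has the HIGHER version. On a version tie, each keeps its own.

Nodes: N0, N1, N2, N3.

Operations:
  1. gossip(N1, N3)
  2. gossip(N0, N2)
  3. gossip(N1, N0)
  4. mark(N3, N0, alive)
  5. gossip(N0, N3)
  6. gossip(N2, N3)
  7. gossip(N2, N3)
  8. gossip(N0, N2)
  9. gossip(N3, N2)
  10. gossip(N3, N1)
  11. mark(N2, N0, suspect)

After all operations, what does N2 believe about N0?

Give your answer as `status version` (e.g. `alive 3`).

Op 1: gossip N1<->N3 -> N1.N0=(alive,v0) N1.N1=(alive,v0) N1.N2=(alive,v0) N1.N3=(alive,v0) | N3.N0=(alive,v0) N3.N1=(alive,v0) N3.N2=(alive,v0) N3.N3=(alive,v0)
Op 2: gossip N0<->N2 -> N0.N0=(alive,v0) N0.N1=(alive,v0) N0.N2=(alive,v0) N0.N3=(alive,v0) | N2.N0=(alive,v0) N2.N1=(alive,v0) N2.N2=(alive,v0) N2.N3=(alive,v0)
Op 3: gossip N1<->N0 -> N1.N0=(alive,v0) N1.N1=(alive,v0) N1.N2=(alive,v0) N1.N3=(alive,v0) | N0.N0=(alive,v0) N0.N1=(alive,v0) N0.N2=(alive,v0) N0.N3=(alive,v0)
Op 4: N3 marks N0=alive -> (alive,v1)
Op 5: gossip N0<->N3 -> N0.N0=(alive,v1) N0.N1=(alive,v0) N0.N2=(alive,v0) N0.N3=(alive,v0) | N3.N0=(alive,v1) N3.N1=(alive,v0) N3.N2=(alive,v0) N3.N3=(alive,v0)
Op 6: gossip N2<->N3 -> N2.N0=(alive,v1) N2.N1=(alive,v0) N2.N2=(alive,v0) N2.N3=(alive,v0) | N3.N0=(alive,v1) N3.N1=(alive,v0) N3.N2=(alive,v0) N3.N3=(alive,v0)
Op 7: gossip N2<->N3 -> N2.N0=(alive,v1) N2.N1=(alive,v0) N2.N2=(alive,v0) N2.N3=(alive,v0) | N3.N0=(alive,v1) N3.N1=(alive,v0) N3.N2=(alive,v0) N3.N3=(alive,v0)
Op 8: gossip N0<->N2 -> N0.N0=(alive,v1) N0.N1=(alive,v0) N0.N2=(alive,v0) N0.N3=(alive,v0) | N2.N0=(alive,v1) N2.N1=(alive,v0) N2.N2=(alive,v0) N2.N3=(alive,v0)
Op 9: gossip N3<->N2 -> N3.N0=(alive,v1) N3.N1=(alive,v0) N3.N2=(alive,v0) N3.N3=(alive,v0) | N2.N0=(alive,v1) N2.N1=(alive,v0) N2.N2=(alive,v0) N2.N3=(alive,v0)
Op 10: gossip N3<->N1 -> N3.N0=(alive,v1) N3.N1=(alive,v0) N3.N2=(alive,v0) N3.N3=(alive,v0) | N1.N0=(alive,v1) N1.N1=(alive,v0) N1.N2=(alive,v0) N1.N3=(alive,v0)
Op 11: N2 marks N0=suspect -> (suspect,v2)

Answer: suspect 2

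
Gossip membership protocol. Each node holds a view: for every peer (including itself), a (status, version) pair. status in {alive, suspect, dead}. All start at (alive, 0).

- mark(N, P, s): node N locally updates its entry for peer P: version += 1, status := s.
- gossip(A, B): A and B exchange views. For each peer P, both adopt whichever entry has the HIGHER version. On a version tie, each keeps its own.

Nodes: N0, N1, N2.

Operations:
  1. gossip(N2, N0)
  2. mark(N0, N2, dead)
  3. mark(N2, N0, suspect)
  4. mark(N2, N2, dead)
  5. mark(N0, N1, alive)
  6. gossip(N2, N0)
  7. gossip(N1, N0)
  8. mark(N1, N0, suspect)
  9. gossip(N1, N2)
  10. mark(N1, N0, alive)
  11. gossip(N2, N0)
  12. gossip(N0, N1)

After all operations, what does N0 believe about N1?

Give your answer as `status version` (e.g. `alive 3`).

Answer: alive 1

Derivation:
Op 1: gossip N2<->N0 -> N2.N0=(alive,v0) N2.N1=(alive,v0) N2.N2=(alive,v0) | N0.N0=(alive,v0) N0.N1=(alive,v0) N0.N2=(alive,v0)
Op 2: N0 marks N2=dead -> (dead,v1)
Op 3: N2 marks N0=suspect -> (suspect,v1)
Op 4: N2 marks N2=dead -> (dead,v1)
Op 5: N0 marks N1=alive -> (alive,v1)
Op 6: gossip N2<->N0 -> N2.N0=(suspect,v1) N2.N1=(alive,v1) N2.N2=(dead,v1) | N0.N0=(suspect,v1) N0.N1=(alive,v1) N0.N2=(dead,v1)
Op 7: gossip N1<->N0 -> N1.N0=(suspect,v1) N1.N1=(alive,v1) N1.N2=(dead,v1) | N0.N0=(suspect,v1) N0.N1=(alive,v1) N0.N2=(dead,v1)
Op 8: N1 marks N0=suspect -> (suspect,v2)
Op 9: gossip N1<->N2 -> N1.N0=(suspect,v2) N1.N1=(alive,v1) N1.N2=(dead,v1) | N2.N0=(suspect,v2) N2.N1=(alive,v1) N2.N2=(dead,v1)
Op 10: N1 marks N0=alive -> (alive,v3)
Op 11: gossip N2<->N0 -> N2.N0=(suspect,v2) N2.N1=(alive,v1) N2.N2=(dead,v1) | N0.N0=(suspect,v2) N0.N1=(alive,v1) N0.N2=(dead,v1)
Op 12: gossip N0<->N1 -> N0.N0=(alive,v3) N0.N1=(alive,v1) N0.N2=(dead,v1) | N1.N0=(alive,v3) N1.N1=(alive,v1) N1.N2=(dead,v1)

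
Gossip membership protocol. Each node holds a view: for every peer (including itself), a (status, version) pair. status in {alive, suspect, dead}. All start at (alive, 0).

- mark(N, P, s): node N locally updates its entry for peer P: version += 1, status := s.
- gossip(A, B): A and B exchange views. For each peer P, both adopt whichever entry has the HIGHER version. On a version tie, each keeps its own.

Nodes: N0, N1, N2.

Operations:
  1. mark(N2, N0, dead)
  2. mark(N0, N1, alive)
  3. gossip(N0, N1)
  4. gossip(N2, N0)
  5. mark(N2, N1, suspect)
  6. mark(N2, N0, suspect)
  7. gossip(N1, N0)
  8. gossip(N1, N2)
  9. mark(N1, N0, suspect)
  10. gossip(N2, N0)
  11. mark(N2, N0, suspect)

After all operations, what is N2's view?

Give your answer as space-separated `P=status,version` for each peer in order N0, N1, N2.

Answer: N0=suspect,3 N1=suspect,2 N2=alive,0

Derivation:
Op 1: N2 marks N0=dead -> (dead,v1)
Op 2: N0 marks N1=alive -> (alive,v1)
Op 3: gossip N0<->N1 -> N0.N0=(alive,v0) N0.N1=(alive,v1) N0.N2=(alive,v0) | N1.N0=(alive,v0) N1.N1=(alive,v1) N1.N2=(alive,v0)
Op 4: gossip N2<->N0 -> N2.N0=(dead,v1) N2.N1=(alive,v1) N2.N2=(alive,v0) | N0.N0=(dead,v1) N0.N1=(alive,v1) N0.N2=(alive,v0)
Op 5: N2 marks N1=suspect -> (suspect,v2)
Op 6: N2 marks N0=suspect -> (suspect,v2)
Op 7: gossip N1<->N0 -> N1.N0=(dead,v1) N1.N1=(alive,v1) N1.N2=(alive,v0) | N0.N0=(dead,v1) N0.N1=(alive,v1) N0.N2=(alive,v0)
Op 8: gossip N1<->N2 -> N1.N0=(suspect,v2) N1.N1=(suspect,v2) N1.N2=(alive,v0) | N2.N0=(suspect,v2) N2.N1=(suspect,v2) N2.N2=(alive,v0)
Op 9: N1 marks N0=suspect -> (suspect,v3)
Op 10: gossip N2<->N0 -> N2.N0=(suspect,v2) N2.N1=(suspect,v2) N2.N2=(alive,v0) | N0.N0=(suspect,v2) N0.N1=(suspect,v2) N0.N2=(alive,v0)
Op 11: N2 marks N0=suspect -> (suspect,v3)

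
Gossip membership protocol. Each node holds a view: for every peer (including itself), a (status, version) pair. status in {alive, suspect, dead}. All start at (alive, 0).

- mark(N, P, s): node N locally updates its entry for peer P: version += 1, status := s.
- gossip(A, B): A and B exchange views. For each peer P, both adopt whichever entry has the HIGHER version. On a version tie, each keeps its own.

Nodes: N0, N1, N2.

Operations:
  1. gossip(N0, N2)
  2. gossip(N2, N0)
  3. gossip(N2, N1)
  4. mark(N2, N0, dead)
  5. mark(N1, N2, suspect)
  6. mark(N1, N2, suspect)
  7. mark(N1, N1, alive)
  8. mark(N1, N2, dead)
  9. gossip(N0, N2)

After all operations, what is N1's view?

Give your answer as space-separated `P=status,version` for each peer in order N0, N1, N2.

Answer: N0=alive,0 N1=alive,1 N2=dead,3

Derivation:
Op 1: gossip N0<->N2 -> N0.N0=(alive,v0) N0.N1=(alive,v0) N0.N2=(alive,v0) | N2.N0=(alive,v0) N2.N1=(alive,v0) N2.N2=(alive,v0)
Op 2: gossip N2<->N0 -> N2.N0=(alive,v0) N2.N1=(alive,v0) N2.N2=(alive,v0) | N0.N0=(alive,v0) N0.N1=(alive,v0) N0.N2=(alive,v0)
Op 3: gossip N2<->N1 -> N2.N0=(alive,v0) N2.N1=(alive,v0) N2.N2=(alive,v0) | N1.N0=(alive,v0) N1.N1=(alive,v0) N1.N2=(alive,v0)
Op 4: N2 marks N0=dead -> (dead,v1)
Op 5: N1 marks N2=suspect -> (suspect,v1)
Op 6: N1 marks N2=suspect -> (suspect,v2)
Op 7: N1 marks N1=alive -> (alive,v1)
Op 8: N1 marks N2=dead -> (dead,v3)
Op 9: gossip N0<->N2 -> N0.N0=(dead,v1) N0.N1=(alive,v0) N0.N2=(alive,v0) | N2.N0=(dead,v1) N2.N1=(alive,v0) N2.N2=(alive,v0)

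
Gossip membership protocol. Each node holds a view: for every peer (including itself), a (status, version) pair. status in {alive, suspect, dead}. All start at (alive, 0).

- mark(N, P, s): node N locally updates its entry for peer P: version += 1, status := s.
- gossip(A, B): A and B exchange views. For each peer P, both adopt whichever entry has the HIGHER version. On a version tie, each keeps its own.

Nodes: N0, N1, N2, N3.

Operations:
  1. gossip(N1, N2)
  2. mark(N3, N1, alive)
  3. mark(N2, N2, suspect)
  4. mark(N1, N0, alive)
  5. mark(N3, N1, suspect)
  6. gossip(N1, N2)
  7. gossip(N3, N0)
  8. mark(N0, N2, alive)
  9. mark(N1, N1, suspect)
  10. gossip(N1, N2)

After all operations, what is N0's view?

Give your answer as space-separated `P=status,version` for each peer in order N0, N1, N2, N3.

Answer: N0=alive,0 N1=suspect,2 N2=alive,1 N3=alive,0

Derivation:
Op 1: gossip N1<->N2 -> N1.N0=(alive,v0) N1.N1=(alive,v0) N1.N2=(alive,v0) N1.N3=(alive,v0) | N2.N0=(alive,v0) N2.N1=(alive,v0) N2.N2=(alive,v0) N2.N3=(alive,v0)
Op 2: N3 marks N1=alive -> (alive,v1)
Op 3: N2 marks N2=suspect -> (suspect,v1)
Op 4: N1 marks N0=alive -> (alive,v1)
Op 5: N3 marks N1=suspect -> (suspect,v2)
Op 6: gossip N1<->N2 -> N1.N0=(alive,v1) N1.N1=(alive,v0) N1.N2=(suspect,v1) N1.N3=(alive,v0) | N2.N0=(alive,v1) N2.N1=(alive,v0) N2.N2=(suspect,v1) N2.N3=(alive,v0)
Op 7: gossip N3<->N0 -> N3.N0=(alive,v0) N3.N1=(suspect,v2) N3.N2=(alive,v0) N3.N3=(alive,v0) | N0.N0=(alive,v0) N0.N1=(suspect,v2) N0.N2=(alive,v0) N0.N3=(alive,v0)
Op 8: N0 marks N2=alive -> (alive,v1)
Op 9: N1 marks N1=suspect -> (suspect,v1)
Op 10: gossip N1<->N2 -> N1.N0=(alive,v1) N1.N1=(suspect,v1) N1.N2=(suspect,v1) N1.N3=(alive,v0) | N2.N0=(alive,v1) N2.N1=(suspect,v1) N2.N2=(suspect,v1) N2.N3=(alive,v0)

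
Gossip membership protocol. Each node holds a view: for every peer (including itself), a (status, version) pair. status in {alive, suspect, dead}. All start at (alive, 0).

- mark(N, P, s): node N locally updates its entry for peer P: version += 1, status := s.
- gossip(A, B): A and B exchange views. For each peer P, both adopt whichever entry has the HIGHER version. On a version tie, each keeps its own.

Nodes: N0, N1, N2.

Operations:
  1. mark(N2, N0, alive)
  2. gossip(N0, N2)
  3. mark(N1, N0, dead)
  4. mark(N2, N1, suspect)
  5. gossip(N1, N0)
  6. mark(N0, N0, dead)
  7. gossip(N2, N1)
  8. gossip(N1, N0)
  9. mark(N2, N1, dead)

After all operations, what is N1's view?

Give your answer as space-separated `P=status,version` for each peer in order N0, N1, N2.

Answer: N0=dead,2 N1=suspect,1 N2=alive,0

Derivation:
Op 1: N2 marks N0=alive -> (alive,v1)
Op 2: gossip N0<->N2 -> N0.N0=(alive,v1) N0.N1=(alive,v0) N0.N2=(alive,v0) | N2.N0=(alive,v1) N2.N1=(alive,v0) N2.N2=(alive,v0)
Op 3: N1 marks N0=dead -> (dead,v1)
Op 4: N2 marks N1=suspect -> (suspect,v1)
Op 5: gossip N1<->N0 -> N1.N0=(dead,v1) N1.N1=(alive,v0) N1.N2=(alive,v0) | N0.N0=(alive,v1) N0.N1=(alive,v0) N0.N2=(alive,v0)
Op 6: N0 marks N0=dead -> (dead,v2)
Op 7: gossip N2<->N1 -> N2.N0=(alive,v1) N2.N1=(suspect,v1) N2.N2=(alive,v0) | N1.N0=(dead,v1) N1.N1=(suspect,v1) N1.N2=(alive,v0)
Op 8: gossip N1<->N0 -> N1.N0=(dead,v2) N1.N1=(suspect,v1) N1.N2=(alive,v0) | N0.N0=(dead,v2) N0.N1=(suspect,v1) N0.N2=(alive,v0)
Op 9: N2 marks N1=dead -> (dead,v2)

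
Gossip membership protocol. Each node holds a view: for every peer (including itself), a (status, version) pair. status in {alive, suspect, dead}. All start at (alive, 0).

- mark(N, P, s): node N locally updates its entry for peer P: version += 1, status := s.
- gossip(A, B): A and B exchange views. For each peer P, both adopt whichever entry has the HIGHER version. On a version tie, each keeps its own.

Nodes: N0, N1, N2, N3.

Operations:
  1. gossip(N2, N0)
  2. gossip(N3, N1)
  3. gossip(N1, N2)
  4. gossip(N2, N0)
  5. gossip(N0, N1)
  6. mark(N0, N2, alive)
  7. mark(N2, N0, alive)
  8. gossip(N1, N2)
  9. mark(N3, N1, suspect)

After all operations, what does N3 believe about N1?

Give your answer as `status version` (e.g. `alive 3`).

Op 1: gossip N2<->N0 -> N2.N0=(alive,v0) N2.N1=(alive,v0) N2.N2=(alive,v0) N2.N3=(alive,v0) | N0.N0=(alive,v0) N0.N1=(alive,v0) N0.N2=(alive,v0) N0.N3=(alive,v0)
Op 2: gossip N3<->N1 -> N3.N0=(alive,v0) N3.N1=(alive,v0) N3.N2=(alive,v0) N3.N3=(alive,v0) | N1.N0=(alive,v0) N1.N1=(alive,v0) N1.N2=(alive,v0) N1.N3=(alive,v0)
Op 3: gossip N1<->N2 -> N1.N0=(alive,v0) N1.N1=(alive,v0) N1.N2=(alive,v0) N1.N3=(alive,v0) | N2.N0=(alive,v0) N2.N1=(alive,v0) N2.N2=(alive,v0) N2.N3=(alive,v0)
Op 4: gossip N2<->N0 -> N2.N0=(alive,v0) N2.N1=(alive,v0) N2.N2=(alive,v0) N2.N3=(alive,v0) | N0.N0=(alive,v0) N0.N1=(alive,v0) N0.N2=(alive,v0) N0.N3=(alive,v0)
Op 5: gossip N0<->N1 -> N0.N0=(alive,v0) N0.N1=(alive,v0) N0.N2=(alive,v0) N0.N3=(alive,v0) | N1.N0=(alive,v0) N1.N1=(alive,v0) N1.N2=(alive,v0) N1.N3=(alive,v0)
Op 6: N0 marks N2=alive -> (alive,v1)
Op 7: N2 marks N0=alive -> (alive,v1)
Op 8: gossip N1<->N2 -> N1.N0=(alive,v1) N1.N1=(alive,v0) N1.N2=(alive,v0) N1.N3=(alive,v0) | N2.N0=(alive,v1) N2.N1=(alive,v0) N2.N2=(alive,v0) N2.N3=(alive,v0)
Op 9: N3 marks N1=suspect -> (suspect,v1)

Answer: suspect 1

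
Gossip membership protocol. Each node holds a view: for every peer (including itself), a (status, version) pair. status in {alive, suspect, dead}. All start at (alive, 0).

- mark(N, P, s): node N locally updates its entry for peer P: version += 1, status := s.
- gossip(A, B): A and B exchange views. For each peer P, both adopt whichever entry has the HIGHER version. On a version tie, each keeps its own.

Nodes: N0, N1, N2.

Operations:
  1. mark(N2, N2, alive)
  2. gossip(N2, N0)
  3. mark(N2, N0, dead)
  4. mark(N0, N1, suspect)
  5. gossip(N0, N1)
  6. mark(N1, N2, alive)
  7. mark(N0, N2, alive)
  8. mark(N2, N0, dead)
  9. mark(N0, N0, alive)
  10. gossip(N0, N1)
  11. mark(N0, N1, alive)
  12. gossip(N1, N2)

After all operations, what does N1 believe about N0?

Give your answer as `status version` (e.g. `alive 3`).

Answer: dead 2

Derivation:
Op 1: N2 marks N2=alive -> (alive,v1)
Op 2: gossip N2<->N0 -> N2.N0=(alive,v0) N2.N1=(alive,v0) N2.N2=(alive,v1) | N0.N0=(alive,v0) N0.N1=(alive,v0) N0.N2=(alive,v1)
Op 3: N2 marks N0=dead -> (dead,v1)
Op 4: N0 marks N1=suspect -> (suspect,v1)
Op 5: gossip N0<->N1 -> N0.N0=(alive,v0) N0.N1=(suspect,v1) N0.N2=(alive,v1) | N1.N0=(alive,v0) N1.N1=(suspect,v1) N1.N2=(alive,v1)
Op 6: N1 marks N2=alive -> (alive,v2)
Op 7: N0 marks N2=alive -> (alive,v2)
Op 8: N2 marks N0=dead -> (dead,v2)
Op 9: N0 marks N0=alive -> (alive,v1)
Op 10: gossip N0<->N1 -> N0.N0=(alive,v1) N0.N1=(suspect,v1) N0.N2=(alive,v2) | N1.N0=(alive,v1) N1.N1=(suspect,v1) N1.N2=(alive,v2)
Op 11: N0 marks N1=alive -> (alive,v2)
Op 12: gossip N1<->N2 -> N1.N0=(dead,v2) N1.N1=(suspect,v1) N1.N2=(alive,v2) | N2.N0=(dead,v2) N2.N1=(suspect,v1) N2.N2=(alive,v2)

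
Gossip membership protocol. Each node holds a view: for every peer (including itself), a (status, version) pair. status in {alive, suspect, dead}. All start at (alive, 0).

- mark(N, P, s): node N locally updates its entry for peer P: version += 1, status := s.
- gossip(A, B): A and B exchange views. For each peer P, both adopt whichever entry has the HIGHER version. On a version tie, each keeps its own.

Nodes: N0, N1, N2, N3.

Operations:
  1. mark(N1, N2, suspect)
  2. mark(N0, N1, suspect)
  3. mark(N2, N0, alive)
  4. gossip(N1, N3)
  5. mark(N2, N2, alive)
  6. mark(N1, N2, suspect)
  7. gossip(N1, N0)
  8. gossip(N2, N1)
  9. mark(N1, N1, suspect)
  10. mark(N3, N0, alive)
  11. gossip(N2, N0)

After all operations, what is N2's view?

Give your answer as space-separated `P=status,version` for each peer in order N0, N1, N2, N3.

Answer: N0=alive,1 N1=suspect,1 N2=suspect,2 N3=alive,0

Derivation:
Op 1: N1 marks N2=suspect -> (suspect,v1)
Op 2: N0 marks N1=suspect -> (suspect,v1)
Op 3: N2 marks N0=alive -> (alive,v1)
Op 4: gossip N1<->N3 -> N1.N0=(alive,v0) N1.N1=(alive,v0) N1.N2=(suspect,v1) N1.N3=(alive,v0) | N3.N0=(alive,v0) N3.N1=(alive,v0) N3.N2=(suspect,v1) N3.N3=(alive,v0)
Op 5: N2 marks N2=alive -> (alive,v1)
Op 6: N1 marks N2=suspect -> (suspect,v2)
Op 7: gossip N1<->N0 -> N1.N0=(alive,v0) N1.N1=(suspect,v1) N1.N2=(suspect,v2) N1.N3=(alive,v0) | N0.N0=(alive,v0) N0.N1=(suspect,v1) N0.N2=(suspect,v2) N0.N3=(alive,v0)
Op 8: gossip N2<->N1 -> N2.N0=(alive,v1) N2.N1=(suspect,v1) N2.N2=(suspect,v2) N2.N3=(alive,v0) | N1.N0=(alive,v1) N1.N1=(suspect,v1) N1.N2=(suspect,v2) N1.N3=(alive,v0)
Op 9: N1 marks N1=suspect -> (suspect,v2)
Op 10: N3 marks N0=alive -> (alive,v1)
Op 11: gossip N2<->N0 -> N2.N0=(alive,v1) N2.N1=(suspect,v1) N2.N2=(suspect,v2) N2.N3=(alive,v0) | N0.N0=(alive,v1) N0.N1=(suspect,v1) N0.N2=(suspect,v2) N0.N3=(alive,v0)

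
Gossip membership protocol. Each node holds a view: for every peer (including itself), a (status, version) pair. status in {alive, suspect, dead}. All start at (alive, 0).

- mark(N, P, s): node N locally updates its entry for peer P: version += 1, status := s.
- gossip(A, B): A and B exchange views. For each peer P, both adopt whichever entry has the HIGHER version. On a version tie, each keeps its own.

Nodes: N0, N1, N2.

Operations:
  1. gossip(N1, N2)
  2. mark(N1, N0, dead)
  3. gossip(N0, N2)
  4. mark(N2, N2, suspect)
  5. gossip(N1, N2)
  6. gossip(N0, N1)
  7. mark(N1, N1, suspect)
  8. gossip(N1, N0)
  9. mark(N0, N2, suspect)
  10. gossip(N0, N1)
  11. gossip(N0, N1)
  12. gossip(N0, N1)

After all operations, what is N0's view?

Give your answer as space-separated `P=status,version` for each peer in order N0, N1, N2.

Answer: N0=dead,1 N1=suspect,1 N2=suspect,2

Derivation:
Op 1: gossip N1<->N2 -> N1.N0=(alive,v0) N1.N1=(alive,v0) N1.N2=(alive,v0) | N2.N0=(alive,v0) N2.N1=(alive,v0) N2.N2=(alive,v0)
Op 2: N1 marks N0=dead -> (dead,v1)
Op 3: gossip N0<->N2 -> N0.N0=(alive,v0) N0.N1=(alive,v0) N0.N2=(alive,v0) | N2.N0=(alive,v0) N2.N1=(alive,v0) N2.N2=(alive,v0)
Op 4: N2 marks N2=suspect -> (suspect,v1)
Op 5: gossip N1<->N2 -> N1.N0=(dead,v1) N1.N1=(alive,v0) N1.N2=(suspect,v1) | N2.N0=(dead,v1) N2.N1=(alive,v0) N2.N2=(suspect,v1)
Op 6: gossip N0<->N1 -> N0.N0=(dead,v1) N0.N1=(alive,v0) N0.N2=(suspect,v1) | N1.N0=(dead,v1) N1.N1=(alive,v0) N1.N2=(suspect,v1)
Op 7: N1 marks N1=suspect -> (suspect,v1)
Op 8: gossip N1<->N0 -> N1.N0=(dead,v1) N1.N1=(suspect,v1) N1.N2=(suspect,v1) | N0.N0=(dead,v1) N0.N1=(suspect,v1) N0.N2=(suspect,v1)
Op 9: N0 marks N2=suspect -> (suspect,v2)
Op 10: gossip N0<->N1 -> N0.N0=(dead,v1) N0.N1=(suspect,v1) N0.N2=(suspect,v2) | N1.N0=(dead,v1) N1.N1=(suspect,v1) N1.N2=(suspect,v2)
Op 11: gossip N0<->N1 -> N0.N0=(dead,v1) N0.N1=(suspect,v1) N0.N2=(suspect,v2) | N1.N0=(dead,v1) N1.N1=(suspect,v1) N1.N2=(suspect,v2)
Op 12: gossip N0<->N1 -> N0.N0=(dead,v1) N0.N1=(suspect,v1) N0.N2=(suspect,v2) | N1.N0=(dead,v1) N1.N1=(suspect,v1) N1.N2=(suspect,v2)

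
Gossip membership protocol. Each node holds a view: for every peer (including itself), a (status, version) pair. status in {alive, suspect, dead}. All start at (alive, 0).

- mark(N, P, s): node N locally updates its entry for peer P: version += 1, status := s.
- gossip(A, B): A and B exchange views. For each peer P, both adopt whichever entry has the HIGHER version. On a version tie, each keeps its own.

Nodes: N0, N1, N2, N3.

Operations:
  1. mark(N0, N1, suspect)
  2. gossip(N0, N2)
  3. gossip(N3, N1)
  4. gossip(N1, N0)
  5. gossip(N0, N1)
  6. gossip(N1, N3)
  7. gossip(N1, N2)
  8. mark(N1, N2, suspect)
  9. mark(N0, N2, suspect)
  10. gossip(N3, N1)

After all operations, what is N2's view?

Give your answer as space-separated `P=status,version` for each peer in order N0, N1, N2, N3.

Op 1: N0 marks N1=suspect -> (suspect,v1)
Op 2: gossip N0<->N2 -> N0.N0=(alive,v0) N0.N1=(suspect,v1) N0.N2=(alive,v0) N0.N3=(alive,v0) | N2.N0=(alive,v0) N2.N1=(suspect,v1) N2.N2=(alive,v0) N2.N3=(alive,v0)
Op 3: gossip N3<->N1 -> N3.N0=(alive,v0) N3.N1=(alive,v0) N3.N2=(alive,v0) N3.N3=(alive,v0) | N1.N0=(alive,v0) N1.N1=(alive,v0) N1.N2=(alive,v0) N1.N3=(alive,v0)
Op 4: gossip N1<->N0 -> N1.N0=(alive,v0) N1.N1=(suspect,v1) N1.N2=(alive,v0) N1.N3=(alive,v0) | N0.N0=(alive,v0) N0.N1=(suspect,v1) N0.N2=(alive,v0) N0.N3=(alive,v0)
Op 5: gossip N0<->N1 -> N0.N0=(alive,v0) N0.N1=(suspect,v1) N0.N2=(alive,v0) N0.N3=(alive,v0) | N1.N0=(alive,v0) N1.N1=(suspect,v1) N1.N2=(alive,v0) N1.N3=(alive,v0)
Op 6: gossip N1<->N3 -> N1.N0=(alive,v0) N1.N1=(suspect,v1) N1.N2=(alive,v0) N1.N3=(alive,v0) | N3.N0=(alive,v0) N3.N1=(suspect,v1) N3.N2=(alive,v0) N3.N3=(alive,v0)
Op 7: gossip N1<->N2 -> N1.N0=(alive,v0) N1.N1=(suspect,v1) N1.N2=(alive,v0) N1.N3=(alive,v0) | N2.N0=(alive,v0) N2.N1=(suspect,v1) N2.N2=(alive,v0) N2.N3=(alive,v0)
Op 8: N1 marks N2=suspect -> (suspect,v1)
Op 9: N0 marks N2=suspect -> (suspect,v1)
Op 10: gossip N3<->N1 -> N3.N0=(alive,v0) N3.N1=(suspect,v1) N3.N2=(suspect,v1) N3.N3=(alive,v0) | N1.N0=(alive,v0) N1.N1=(suspect,v1) N1.N2=(suspect,v1) N1.N3=(alive,v0)

Answer: N0=alive,0 N1=suspect,1 N2=alive,0 N3=alive,0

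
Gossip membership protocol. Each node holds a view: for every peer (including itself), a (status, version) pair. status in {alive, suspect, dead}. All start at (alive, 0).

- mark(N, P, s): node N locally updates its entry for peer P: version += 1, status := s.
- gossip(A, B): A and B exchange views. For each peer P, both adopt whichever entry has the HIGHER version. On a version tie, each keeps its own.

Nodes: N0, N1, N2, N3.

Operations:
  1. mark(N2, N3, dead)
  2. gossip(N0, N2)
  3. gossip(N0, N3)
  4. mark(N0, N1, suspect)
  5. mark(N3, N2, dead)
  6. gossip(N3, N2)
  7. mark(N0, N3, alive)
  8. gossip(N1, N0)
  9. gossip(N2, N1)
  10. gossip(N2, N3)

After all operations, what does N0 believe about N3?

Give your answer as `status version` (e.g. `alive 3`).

Answer: alive 2

Derivation:
Op 1: N2 marks N3=dead -> (dead,v1)
Op 2: gossip N0<->N2 -> N0.N0=(alive,v0) N0.N1=(alive,v0) N0.N2=(alive,v0) N0.N3=(dead,v1) | N2.N0=(alive,v0) N2.N1=(alive,v0) N2.N2=(alive,v0) N2.N3=(dead,v1)
Op 3: gossip N0<->N3 -> N0.N0=(alive,v0) N0.N1=(alive,v0) N0.N2=(alive,v0) N0.N3=(dead,v1) | N3.N0=(alive,v0) N3.N1=(alive,v0) N3.N2=(alive,v0) N3.N3=(dead,v1)
Op 4: N0 marks N1=suspect -> (suspect,v1)
Op 5: N3 marks N2=dead -> (dead,v1)
Op 6: gossip N3<->N2 -> N3.N0=(alive,v0) N3.N1=(alive,v0) N3.N2=(dead,v1) N3.N3=(dead,v1) | N2.N0=(alive,v0) N2.N1=(alive,v0) N2.N2=(dead,v1) N2.N3=(dead,v1)
Op 7: N0 marks N3=alive -> (alive,v2)
Op 8: gossip N1<->N0 -> N1.N0=(alive,v0) N1.N1=(suspect,v1) N1.N2=(alive,v0) N1.N3=(alive,v2) | N0.N0=(alive,v0) N0.N1=(suspect,v1) N0.N2=(alive,v0) N0.N3=(alive,v2)
Op 9: gossip N2<->N1 -> N2.N0=(alive,v0) N2.N1=(suspect,v1) N2.N2=(dead,v1) N2.N3=(alive,v2) | N1.N0=(alive,v0) N1.N1=(suspect,v1) N1.N2=(dead,v1) N1.N3=(alive,v2)
Op 10: gossip N2<->N3 -> N2.N0=(alive,v0) N2.N1=(suspect,v1) N2.N2=(dead,v1) N2.N3=(alive,v2) | N3.N0=(alive,v0) N3.N1=(suspect,v1) N3.N2=(dead,v1) N3.N3=(alive,v2)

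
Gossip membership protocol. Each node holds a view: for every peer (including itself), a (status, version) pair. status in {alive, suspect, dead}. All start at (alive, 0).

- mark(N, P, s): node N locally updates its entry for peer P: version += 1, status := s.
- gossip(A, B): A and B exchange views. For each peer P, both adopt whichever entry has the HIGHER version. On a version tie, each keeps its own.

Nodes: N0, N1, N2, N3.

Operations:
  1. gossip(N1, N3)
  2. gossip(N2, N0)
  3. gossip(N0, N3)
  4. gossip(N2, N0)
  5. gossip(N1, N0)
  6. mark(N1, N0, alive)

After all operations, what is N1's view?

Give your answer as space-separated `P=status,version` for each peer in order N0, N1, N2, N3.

Op 1: gossip N1<->N3 -> N1.N0=(alive,v0) N1.N1=(alive,v0) N1.N2=(alive,v0) N1.N3=(alive,v0) | N3.N0=(alive,v0) N3.N1=(alive,v0) N3.N2=(alive,v0) N3.N3=(alive,v0)
Op 2: gossip N2<->N0 -> N2.N0=(alive,v0) N2.N1=(alive,v0) N2.N2=(alive,v0) N2.N3=(alive,v0) | N0.N0=(alive,v0) N0.N1=(alive,v0) N0.N2=(alive,v0) N0.N3=(alive,v0)
Op 3: gossip N0<->N3 -> N0.N0=(alive,v0) N0.N1=(alive,v0) N0.N2=(alive,v0) N0.N3=(alive,v0) | N3.N0=(alive,v0) N3.N1=(alive,v0) N3.N2=(alive,v0) N3.N3=(alive,v0)
Op 4: gossip N2<->N0 -> N2.N0=(alive,v0) N2.N1=(alive,v0) N2.N2=(alive,v0) N2.N3=(alive,v0) | N0.N0=(alive,v0) N0.N1=(alive,v0) N0.N2=(alive,v0) N0.N3=(alive,v0)
Op 5: gossip N1<->N0 -> N1.N0=(alive,v0) N1.N1=(alive,v0) N1.N2=(alive,v0) N1.N3=(alive,v0) | N0.N0=(alive,v0) N0.N1=(alive,v0) N0.N2=(alive,v0) N0.N3=(alive,v0)
Op 6: N1 marks N0=alive -> (alive,v1)

Answer: N0=alive,1 N1=alive,0 N2=alive,0 N3=alive,0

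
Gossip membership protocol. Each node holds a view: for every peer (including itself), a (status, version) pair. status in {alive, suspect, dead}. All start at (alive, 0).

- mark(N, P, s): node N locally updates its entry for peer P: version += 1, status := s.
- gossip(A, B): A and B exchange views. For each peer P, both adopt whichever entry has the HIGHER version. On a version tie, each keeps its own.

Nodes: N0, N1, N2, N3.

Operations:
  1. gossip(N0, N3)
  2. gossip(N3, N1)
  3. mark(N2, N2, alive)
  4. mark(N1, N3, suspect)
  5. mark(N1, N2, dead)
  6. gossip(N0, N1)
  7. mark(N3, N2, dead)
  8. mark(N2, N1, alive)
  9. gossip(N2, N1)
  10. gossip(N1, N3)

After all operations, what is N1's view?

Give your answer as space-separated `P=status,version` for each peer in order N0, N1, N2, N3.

Op 1: gossip N0<->N3 -> N0.N0=(alive,v0) N0.N1=(alive,v0) N0.N2=(alive,v0) N0.N3=(alive,v0) | N3.N0=(alive,v0) N3.N1=(alive,v0) N3.N2=(alive,v0) N3.N3=(alive,v0)
Op 2: gossip N3<->N1 -> N3.N0=(alive,v0) N3.N1=(alive,v0) N3.N2=(alive,v0) N3.N3=(alive,v0) | N1.N0=(alive,v0) N1.N1=(alive,v0) N1.N2=(alive,v0) N1.N3=(alive,v0)
Op 3: N2 marks N2=alive -> (alive,v1)
Op 4: N1 marks N3=suspect -> (suspect,v1)
Op 5: N1 marks N2=dead -> (dead,v1)
Op 6: gossip N0<->N1 -> N0.N0=(alive,v0) N0.N1=(alive,v0) N0.N2=(dead,v1) N0.N3=(suspect,v1) | N1.N0=(alive,v0) N1.N1=(alive,v0) N1.N2=(dead,v1) N1.N3=(suspect,v1)
Op 7: N3 marks N2=dead -> (dead,v1)
Op 8: N2 marks N1=alive -> (alive,v1)
Op 9: gossip N2<->N1 -> N2.N0=(alive,v0) N2.N1=(alive,v1) N2.N2=(alive,v1) N2.N3=(suspect,v1) | N1.N0=(alive,v0) N1.N1=(alive,v1) N1.N2=(dead,v1) N1.N3=(suspect,v1)
Op 10: gossip N1<->N3 -> N1.N0=(alive,v0) N1.N1=(alive,v1) N1.N2=(dead,v1) N1.N3=(suspect,v1) | N3.N0=(alive,v0) N3.N1=(alive,v1) N3.N2=(dead,v1) N3.N3=(suspect,v1)

Answer: N0=alive,0 N1=alive,1 N2=dead,1 N3=suspect,1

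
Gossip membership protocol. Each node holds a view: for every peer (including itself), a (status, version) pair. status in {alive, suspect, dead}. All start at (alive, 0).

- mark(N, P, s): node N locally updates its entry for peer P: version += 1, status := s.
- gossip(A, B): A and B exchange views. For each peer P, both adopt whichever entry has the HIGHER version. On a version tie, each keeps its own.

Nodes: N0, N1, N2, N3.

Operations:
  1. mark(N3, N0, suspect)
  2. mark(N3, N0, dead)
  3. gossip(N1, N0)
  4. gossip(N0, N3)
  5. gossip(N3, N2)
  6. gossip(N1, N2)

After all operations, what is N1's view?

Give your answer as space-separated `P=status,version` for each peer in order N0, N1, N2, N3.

Answer: N0=dead,2 N1=alive,0 N2=alive,0 N3=alive,0

Derivation:
Op 1: N3 marks N0=suspect -> (suspect,v1)
Op 2: N3 marks N0=dead -> (dead,v2)
Op 3: gossip N1<->N0 -> N1.N0=(alive,v0) N1.N1=(alive,v0) N1.N2=(alive,v0) N1.N3=(alive,v0) | N0.N0=(alive,v0) N0.N1=(alive,v0) N0.N2=(alive,v0) N0.N3=(alive,v0)
Op 4: gossip N0<->N3 -> N0.N0=(dead,v2) N0.N1=(alive,v0) N0.N2=(alive,v0) N0.N3=(alive,v0) | N3.N0=(dead,v2) N3.N1=(alive,v0) N3.N2=(alive,v0) N3.N3=(alive,v0)
Op 5: gossip N3<->N2 -> N3.N0=(dead,v2) N3.N1=(alive,v0) N3.N2=(alive,v0) N3.N3=(alive,v0) | N2.N0=(dead,v2) N2.N1=(alive,v0) N2.N2=(alive,v0) N2.N3=(alive,v0)
Op 6: gossip N1<->N2 -> N1.N0=(dead,v2) N1.N1=(alive,v0) N1.N2=(alive,v0) N1.N3=(alive,v0) | N2.N0=(dead,v2) N2.N1=(alive,v0) N2.N2=(alive,v0) N2.N3=(alive,v0)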